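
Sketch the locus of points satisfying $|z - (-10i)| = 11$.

|z - z0| = r describes a circle centered at z0 with radius r
Here z0 = -10i and r = 11
Locus: Circle centered at (0, -10) with radius 11


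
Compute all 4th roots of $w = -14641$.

|w| = 14641, arg(w) = 180°
Root modulus = 14641^(1/4) = 11
Root arguments: θ_k = (180° + 360°k)/4 for k = 0, 1, ..., 3
Roots: 11*sqrt(2)/2 + (11*sqrt(2)/2)i, -11*sqrt(2)/2 + (11*sqrt(2)/2)i, -11*sqrt(2)/2 - (11*sqrt(2)/2)i, 11*sqrt(2)/2 - (11*sqrt(2)/2)i


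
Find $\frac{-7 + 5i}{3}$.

Divisor is real, so divide each part by 3:
= -7/3 + (5/3)i


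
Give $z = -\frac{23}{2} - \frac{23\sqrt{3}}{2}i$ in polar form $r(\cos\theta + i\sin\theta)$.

r = |z| = sqrt(a^2 + b^2) = sqrt((-23/2)^2 + (-23*sqrt(3)/2)^2) = sqrt(529/4 + 1587/4) = sqrt(529) = 23
θ = arctan(b/a) = arctan(-19.9186/-11.5) (quadrant-adjusted) = 240°
z = 23(cos 240° + i sin 240°)


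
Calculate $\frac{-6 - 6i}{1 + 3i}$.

Multiply numerator and denominator by conjugate (1 - 3i):
= (-6 - 6i)(1 - 3i) / (1^2 + 3^2)
= (-24 + 12i) / 10
Divide through by 2: (-12 + 6i) / 5
= -12/5 + (6/5)i


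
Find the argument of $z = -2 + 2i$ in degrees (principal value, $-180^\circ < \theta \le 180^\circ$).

θ = arctan(b/a) = arctan(2/-2) (quadrant-adjusted) = 135°


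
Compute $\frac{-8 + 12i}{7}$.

Divisor is real, so divide each part by 7:
= -8/7 + (12/7)i


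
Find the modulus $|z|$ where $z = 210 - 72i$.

|z| = sqrt(a^2 + b^2) = sqrt(210^2 + (-72)^2) = sqrt(49284) = 222


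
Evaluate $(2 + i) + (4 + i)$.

(2 + 4) + (1 + 1)i = 6 + 2i


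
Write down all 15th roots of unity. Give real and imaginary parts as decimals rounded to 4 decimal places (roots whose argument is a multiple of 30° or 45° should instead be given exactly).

ω_k = e^(2πik/15) = cos(2πk/15) + i sin(2πk/15) for k = 0, 1, ..., 14
Roots: 1, 0.9135 + 0.4067i, 0.6691 + 0.7431i, 0.3090 + 0.9511i, -0.1045 + 0.9945i, -1/2 + (sqrt(3)/2)i, -0.8090 + 0.5878i, -0.9781 + 0.2079i, -0.9781 - 0.2079i, -0.8090 - 0.5878i, -1/2 - (sqrt(3)/2)i, -0.1045 - 0.9945i, 0.3090 - 0.9511i, 0.6691 - 0.7431i, 0.9135 - 0.4067i


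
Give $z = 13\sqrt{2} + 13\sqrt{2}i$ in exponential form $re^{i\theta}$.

r = |z| = sqrt((13*sqrt(2))^2 + (13*sqrt(2))^2) = sqrt(338 + 338) = sqrt(676) = 26
θ = arctan(b/a) = arctan(18.3848/18.3848) (quadrant-adjusted) = 45° = π/4
z = 26e^(i*π/4)


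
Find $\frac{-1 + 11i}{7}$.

Divisor is real, so divide each part by 7:
= -1/7 + (11/7)i


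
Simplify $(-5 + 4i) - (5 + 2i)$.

(-5 - 5) + (4 - 2)i = -10 + 2i


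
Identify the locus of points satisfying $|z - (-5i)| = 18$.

|z - z0| = r describes a circle centered at z0 with radius r
Here z0 = -5i and r = 18
Locus: Circle centered at (0, -5) with radius 18


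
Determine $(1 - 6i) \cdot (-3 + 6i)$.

(a1*a2 - b1*b2) + (a1*b2 + b1*a2)i
= (-3 - (-36)) + (6 + 18)i
= 33 + 24i


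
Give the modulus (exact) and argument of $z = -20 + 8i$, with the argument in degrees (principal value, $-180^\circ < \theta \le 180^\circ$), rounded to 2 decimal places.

|z| = sqrt((-20)^2 + 8^2) = sqrt(464)
arg(z) = arctan(b/a) = arctan(8/-20) (quadrant-adjusted) = 158.20°


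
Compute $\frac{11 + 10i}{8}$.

Divisor is real, so divide each part by 8:
= 11/8 + (5/4)i


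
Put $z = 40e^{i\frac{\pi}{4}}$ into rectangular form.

a = r cos θ = 40 * sqrt(2)/2 = 20*sqrt(2)
b = r sin θ = 40 * sqrt(2)/2 = 20*sqrt(2)
z = 20*sqrt(2) + 20*sqrt(2)i


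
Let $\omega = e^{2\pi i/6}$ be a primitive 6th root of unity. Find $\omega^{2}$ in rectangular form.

ω^2 = e^(2πi·2/6) = e^(i·2π/3)
= cos(2π/3) + i sin(2π/3)
= -1/2 + (sqrt(3)/2)i


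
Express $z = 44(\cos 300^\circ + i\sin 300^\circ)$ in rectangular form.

a = r cos θ = 44 * 1/2 = 22
b = r sin θ = 44 * -sqrt(3)/2 = -22*sqrt(3)
z = 22 - 22*sqrt(3)i


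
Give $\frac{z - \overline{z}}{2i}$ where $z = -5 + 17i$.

z - conjugate(z) = 2bi
(z - conjugate(z))/(2i) = 2bi/(2i) = b = 17


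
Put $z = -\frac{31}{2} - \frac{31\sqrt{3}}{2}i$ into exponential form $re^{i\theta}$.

r = |z| = sqrt((-31/2)^2 + (-31*sqrt(3)/2)^2) = sqrt(961/4 + 2883/4) = sqrt(961) = 31
θ = arctan(b/a) = arctan(-26.8468/-15.5) (quadrant-adjusted) = -120° = -2π/3
z = 31e^(-i*2π/3)


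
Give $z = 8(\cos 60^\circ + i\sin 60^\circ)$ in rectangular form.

a = r cos θ = 8 * 1/2 = 4
b = r sin θ = 8 * sqrt(3)/2 = 4*sqrt(3)
z = 4 + 4*sqrt(3)i


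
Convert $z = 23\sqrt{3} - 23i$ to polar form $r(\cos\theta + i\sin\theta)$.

r = |z| = sqrt(a^2 + b^2) = sqrt((23*sqrt(3))^2 + (-23)^2) = sqrt(1587 + 529) = sqrt(2116) = 46
θ = arctan(b/a) = arctan(-23/39.8372) (quadrant-adjusted) = 330°
z = 46(cos 330° + i sin 330°)


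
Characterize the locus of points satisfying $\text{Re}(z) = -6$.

Re(z) = x where z = x + yi; the equation x = -6 is satisfied by all points with that x-coordinate
Locus: Vertical line x = -6


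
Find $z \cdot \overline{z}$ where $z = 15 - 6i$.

z * conjugate(z) = |z|^2 = a^2 + b^2
= 15^2 + (-6)^2 = 261


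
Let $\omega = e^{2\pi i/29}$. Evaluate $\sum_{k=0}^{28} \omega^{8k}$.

Let ζ = ω^8 = e^(2πi·8/29). Since 29 ∤ 8, ζ ≠ 1.
Sum = Σ_{k=0}^{28} ζ^k = (ζ^29 - 1)/(ζ - 1) = (ω^{8·29} - 1)/(ζ - 1) = (1 - 1)/(ζ - 1) = 0


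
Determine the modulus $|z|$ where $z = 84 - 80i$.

|z| = sqrt(a^2 + b^2) = sqrt(84^2 + (-80)^2) = sqrt(13456) = 116


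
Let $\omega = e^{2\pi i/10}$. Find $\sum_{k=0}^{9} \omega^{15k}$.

Let ζ = ω^15 = e^(2πi·15/10). Since 10 ∤ 15, ζ ≠ 1.
Sum = Σ_{k=0}^{9} ζ^k = (ζ^10 - 1)/(ζ - 1) = (ω^{15·10} - 1)/(ζ - 1) = (1 - 1)/(ζ - 1) = 0


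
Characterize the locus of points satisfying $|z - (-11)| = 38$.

|z - z0| = r describes a circle centered at z0 with radius r
Here z0 = -11 and r = 38
Locus: Circle centered at (-11, 0) with radius 38


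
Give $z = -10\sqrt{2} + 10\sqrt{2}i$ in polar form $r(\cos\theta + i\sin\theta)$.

r = |z| = sqrt(a^2 + b^2) = sqrt((-10*sqrt(2))^2 + (10*sqrt(2))^2) = sqrt(200 + 200) = sqrt(400) = 20
θ = arctan(b/a) = arctan(14.1421/-14.1421) (quadrant-adjusted) = 135°
z = 20(cos 135° + i sin 135°)


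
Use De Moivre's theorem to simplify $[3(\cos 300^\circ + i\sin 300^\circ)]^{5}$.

By De Moivre: z^n = r^n(cos(nθ) + i sin(nθ))
= 3^5(cos(5*300°) + i sin(5*300°))
= 243(cos 60° + i sin 60°)
= 243/2 + (243*sqrt(3)/2)i


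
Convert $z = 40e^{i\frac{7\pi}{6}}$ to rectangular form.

a = r cos θ = 40 * -sqrt(3)/2 = -20*sqrt(3)
b = r sin θ = 40 * -1/2 = -20
z = -20*sqrt(3) - 20i


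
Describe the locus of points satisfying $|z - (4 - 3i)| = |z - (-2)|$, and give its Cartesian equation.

|z - z1| = |z - z2| means z is equidistant from z1 and z2,
i.e. the perpendicular bisector of the segment from (4, -3) to (-2, 0) (midpoint (1, -3/2)).
With z = x + yi, square both sides:
(x - 4)^2 + (y - (-3))^2 = (x - (-2))^2 + (y - 0)^2
The x^2 and y^2 terms cancel: -12x + 6y = 4 - 25 = -21
Simplify: 4x - 2y = 7
Locus: Perpendicular bisector of the segment from (4, -3) to (-2, 0): the line 4x - 2y = 7


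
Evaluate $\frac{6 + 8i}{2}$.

Divisor is real, so divide each part by 2:
= 3 + 4i


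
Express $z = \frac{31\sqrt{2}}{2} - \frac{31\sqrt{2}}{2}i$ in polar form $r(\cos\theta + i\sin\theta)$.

r = |z| = sqrt(a^2 + b^2) = sqrt((31*sqrt(2)/2)^2 + (-31*sqrt(2)/2)^2) = sqrt(961/2 + 961/2) = sqrt(961) = 31
θ = arctan(b/a) = arctan(-21.9203/21.9203) (quadrant-adjusted) = 315°
z = 31(cos 315° + i sin 315°)


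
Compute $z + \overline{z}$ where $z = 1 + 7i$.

z + conjugate(z) = (a + bi) + (a - bi) = 2a
= 2 * 1 = 2


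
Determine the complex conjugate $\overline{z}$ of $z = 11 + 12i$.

If z = a + bi, then conjugate(z) = a - bi
conjugate(11 + 12i) = 11 - 12i


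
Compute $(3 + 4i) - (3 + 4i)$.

(3 - 3) + (4 - 4)i = 0


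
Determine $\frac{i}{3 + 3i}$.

Multiply numerator and denominator by conjugate (3 - 3i):
= (i)(3 - 3i) / (3^2 + 3^2)
= (3 + 3i) / 18
Divide through by 3: (1 + i) / 6
= 1/6 + (1/6)i


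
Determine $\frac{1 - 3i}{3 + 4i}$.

Multiply numerator and denominator by conjugate (3 - 4i):
= (1 - 3i)(3 - 4i) / (3^2 + 4^2)
= (-9 - 13i) / 25
= -9/25 - (13/25)i


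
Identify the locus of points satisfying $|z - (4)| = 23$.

|z - z0| = r describes a circle centered at z0 with radius r
Here z0 = 4 and r = 23
Locus: Circle centered at (4, 0) with radius 23


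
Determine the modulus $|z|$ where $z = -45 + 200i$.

|z| = sqrt(a^2 + b^2) = sqrt((-45)^2 + 200^2) = sqrt(42025) = 205


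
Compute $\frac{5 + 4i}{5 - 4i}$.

Multiply numerator and denominator by conjugate (5 + 4i):
= (5 + 4i)(5 + 4i) / (5^2 + (-4)^2)
= (9 + 40i) / 41
= 9/41 + (40/41)i


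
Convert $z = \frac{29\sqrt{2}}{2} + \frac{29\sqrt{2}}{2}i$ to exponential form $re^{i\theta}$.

r = |z| = sqrt((29*sqrt(2)/2)^2 + (29*sqrt(2)/2)^2) = sqrt(841/2 + 841/2) = sqrt(841) = 29
θ = arctan(b/a) = arctan(20.5061/20.5061) (quadrant-adjusted) = 45° = π/4
z = 29e^(i*π/4)


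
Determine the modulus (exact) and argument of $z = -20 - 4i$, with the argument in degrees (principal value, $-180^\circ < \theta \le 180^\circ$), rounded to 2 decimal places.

|z| = sqrt((-20)^2 + (-4)^2) = sqrt(416)
arg(z) = arctan(b/a) = arctan(-4/-20) (quadrant-adjusted) = -168.69°


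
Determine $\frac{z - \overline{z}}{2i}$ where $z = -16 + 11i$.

z - conjugate(z) = 2bi
(z - conjugate(z))/(2i) = 2bi/(2i) = b = 11


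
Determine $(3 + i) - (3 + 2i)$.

(3 - 3) + (1 - 2)i = -i


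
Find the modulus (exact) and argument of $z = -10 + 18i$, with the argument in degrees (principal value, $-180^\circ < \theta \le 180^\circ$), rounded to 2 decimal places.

|z| = sqrt((-10)^2 + 18^2) = sqrt(424)
arg(z) = arctan(b/a) = arctan(18/-10) (quadrant-adjusted) = 119.05°


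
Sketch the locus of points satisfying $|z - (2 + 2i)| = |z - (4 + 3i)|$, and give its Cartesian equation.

|z - z1| = |z - z2| means z is equidistant from z1 and z2,
i.e. the perpendicular bisector of the segment from (2, 2) to (4, 3) (midpoint (3, 5/2)).
With z = x + yi, square both sides:
(x - 2)^2 + (y - 2)^2 = (x - 4)^2 + (y - 3)^2
The x^2 and y^2 terms cancel: 4x + 2y = 25 - 8 = 17
Simplify: 4x + 2y = 17
Locus: Perpendicular bisector of the segment from (2, 2) to (4, 3): the line 4x + 2y = 17


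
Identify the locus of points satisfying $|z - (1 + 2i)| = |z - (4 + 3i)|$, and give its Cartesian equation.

|z - z1| = |z - z2| means z is equidistant from z1 and z2,
i.e. the perpendicular bisector of the segment from (1, 2) to (4, 3) (midpoint (5/2, 5/2)).
With z = x + yi, square both sides:
(x - 1)^2 + (y - 2)^2 = (x - 4)^2 + (y - 3)^2
The x^2 and y^2 terms cancel: 6x + 2y = 25 - 5 = 20
Simplify: 3x + y = 10
Locus: Perpendicular bisector of the segment from (1, 2) to (4, 3): the line 3x + y = 10


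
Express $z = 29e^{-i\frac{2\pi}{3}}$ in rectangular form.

a = r cos θ = 29 * -1/2 = -29/2
b = r sin θ = 29 * -sqrt(3)/2 = -29*sqrt(3)/2
z = -29/2 - (29*sqrt(3)/2)i


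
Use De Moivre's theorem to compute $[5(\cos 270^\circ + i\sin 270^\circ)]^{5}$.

By De Moivre: z^n = r^n(cos(nθ) + i sin(nθ))
= 5^5(cos(5*270°) + i sin(5*270°))
= 3125(cos 270° + i sin 270°)
= -3125i


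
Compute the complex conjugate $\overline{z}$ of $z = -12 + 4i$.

If z = a + bi, then conjugate(z) = a - bi
conjugate(-12 + 4i) = -12 - 4i


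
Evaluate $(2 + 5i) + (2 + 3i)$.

(2 + 2) + (5 + 3)i = 4 + 8i


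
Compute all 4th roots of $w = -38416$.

|w| = 38416, arg(w) = 180°
Root modulus = 38416^(1/4) = 14
Root arguments: θ_k = (180° + 360°k)/4 for k = 0, 1, ..., 3
Roots: 7*sqrt(2) + 7*sqrt(2)i, -7*sqrt(2) + 7*sqrt(2)i, -7*sqrt(2) - 7*sqrt(2)i, 7*sqrt(2) - 7*sqrt(2)i


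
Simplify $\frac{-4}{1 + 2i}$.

Multiply numerator and denominator by conjugate (1 - 2i):
= (-4)(1 - 2i) / (1^2 + 2^2)
= (-4 + 8i) / 5
= -4/5 + (8/5)i


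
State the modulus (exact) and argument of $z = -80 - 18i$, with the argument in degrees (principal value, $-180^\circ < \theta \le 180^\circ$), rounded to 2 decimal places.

|z| = sqrt((-80)^2 + (-18)^2) = 82
arg(z) = arctan(b/a) = arctan(-18/-80) (quadrant-adjusted) = -167.32°


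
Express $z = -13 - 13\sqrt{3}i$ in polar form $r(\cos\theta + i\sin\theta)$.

r = |z| = sqrt(a^2 + b^2) = sqrt((-13)^2 + (-13*sqrt(3))^2) = sqrt(169 + 507) = sqrt(676) = 26
θ = arctan(b/a) = arctan(-22.5167/-13) (quadrant-adjusted) = 240°
z = 26(cos 240° + i sin 240°)


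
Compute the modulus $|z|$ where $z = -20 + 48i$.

|z| = sqrt(a^2 + b^2) = sqrt((-20)^2 + 48^2) = sqrt(2704) = 52


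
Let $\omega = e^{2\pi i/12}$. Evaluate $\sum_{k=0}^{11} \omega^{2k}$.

Let ζ = ω^2 = e^(2πi·2/12). Since 12 ∤ 2, ζ ≠ 1.
Sum = Σ_{k=0}^{11} ζ^k = (ζ^12 - 1)/(ζ - 1) = (ω^{2·12} - 1)/(ζ - 1) = (1 - 1)/(ζ - 1) = 0


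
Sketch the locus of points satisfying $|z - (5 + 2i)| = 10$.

|z - z0| = r describes a circle centered at z0 with radius r
Here z0 = 5 + 2i and r = 10
Locus: Circle centered at (5, 2) with radius 10


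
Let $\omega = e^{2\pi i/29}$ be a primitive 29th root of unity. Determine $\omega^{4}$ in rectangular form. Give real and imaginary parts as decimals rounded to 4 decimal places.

ω^4 = e^(2πi·4/29) = e^(i·8π/29)
= cos(8π/29) + i sin(8π/29)
= 0.6474 + 0.7622i


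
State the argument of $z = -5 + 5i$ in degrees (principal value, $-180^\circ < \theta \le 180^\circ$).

θ = arctan(b/a) = arctan(5/-5) (quadrant-adjusted) = 135°


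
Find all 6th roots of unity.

ω_k = e^(2πik/6) = cos(2πk/6) + i sin(2πk/6) for k = 0, 1, ..., 5
Roots: 1, 1/2 + (sqrt(3)/2)i, -1/2 + (sqrt(3)/2)i, -1, -1/2 - (sqrt(3)/2)i, 1/2 - (sqrt(3)/2)i


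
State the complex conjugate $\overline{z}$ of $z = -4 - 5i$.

If z = a + bi, then conjugate(z) = a - bi
conjugate(-4 - 5i) = -4 + 5i


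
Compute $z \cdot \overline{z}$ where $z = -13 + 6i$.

z * conjugate(z) = |z|^2 = a^2 + b^2
= (-13)^2 + 6^2 = 205


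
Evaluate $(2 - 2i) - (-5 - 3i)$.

(2 - (-5)) + (-2 - (-3))i = 7 + i


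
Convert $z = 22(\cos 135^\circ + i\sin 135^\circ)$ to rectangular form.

a = r cos θ = 22 * -sqrt(2)/2 = -11*sqrt(2)
b = r sin θ = 22 * sqrt(2)/2 = 11*sqrt(2)
z = -11*sqrt(2) + 11*sqrt(2)i


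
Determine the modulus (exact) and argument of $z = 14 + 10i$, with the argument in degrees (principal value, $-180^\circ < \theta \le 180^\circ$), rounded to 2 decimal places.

|z| = sqrt(14^2 + 10^2) = sqrt(296)
arg(z) = arctan(b/a) = arctan(10/14) (quadrant-adjusted) = 35.54°


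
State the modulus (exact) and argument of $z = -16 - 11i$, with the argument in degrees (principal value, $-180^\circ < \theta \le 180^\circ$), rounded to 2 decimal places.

|z| = sqrt((-16)^2 + (-11)^2) = sqrt(377)
arg(z) = arctan(b/a) = arctan(-11/-16) (quadrant-adjusted) = -145.49°


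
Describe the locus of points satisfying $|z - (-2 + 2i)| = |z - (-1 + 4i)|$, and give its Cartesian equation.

|z - z1| = |z - z2| means z is equidistant from z1 and z2,
i.e. the perpendicular bisector of the segment from (-2, 2) to (-1, 4) (midpoint (-3/2, 3)).
With z = x + yi, square both sides:
(x - (-2))^2 + (y - 2)^2 = (x - (-1))^2 + (y - 4)^2
The x^2 and y^2 terms cancel: 2x + 4y = 17 - 8 = 9
Simplify: 2x + 4y = 9
Locus: Perpendicular bisector of the segment from (-2, 2) to (-1, 4): the line 2x + 4y = 9


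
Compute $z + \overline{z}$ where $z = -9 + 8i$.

z + conjugate(z) = (a + bi) + (a - bi) = 2a
= 2 * (-9) = -18


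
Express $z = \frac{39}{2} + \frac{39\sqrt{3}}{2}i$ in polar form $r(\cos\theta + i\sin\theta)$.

r = |z| = sqrt(a^2 + b^2) = sqrt((39/2)^2 + (39*sqrt(3)/2)^2) = sqrt(1521/4 + 4563/4) = sqrt(1521) = 39
θ = arctan(b/a) = arctan(33.775/19.5) (quadrant-adjusted) = 60°
z = 39(cos 60° + i sin 60°)


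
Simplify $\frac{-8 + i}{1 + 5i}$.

Multiply numerator and denominator by conjugate (1 - 5i):
= (-8 + i)(1 - 5i) / (1^2 + 5^2)
= (-3 + 41i) / 26
= -3/26 + (41/26)i


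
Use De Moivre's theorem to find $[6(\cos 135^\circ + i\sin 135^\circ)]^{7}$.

By De Moivre: z^n = r^n(cos(nθ) + i sin(nθ))
= 6^7(cos(7*135°) + i sin(7*135°))
= 279936(cos 225° + i sin 225°)
= -139968*sqrt(2) - 139968*sqrt(2)i


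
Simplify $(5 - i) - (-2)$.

(5 - (-2)) + (-1 - 0)i = 7 - i


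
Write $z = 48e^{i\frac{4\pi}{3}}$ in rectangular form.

a = r cos θ = 48 * -1/2 = -24
b = r sin θ = 48 * -sqrt(3)/2 = -24*sqrt(3)
z = -24 - 24*sqrt(3)i


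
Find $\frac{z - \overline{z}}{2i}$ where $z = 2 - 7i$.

z - conjugate(z) = 2bi
(z - conjugate(z))/(2i) = 2bi/(2i) = b = -7


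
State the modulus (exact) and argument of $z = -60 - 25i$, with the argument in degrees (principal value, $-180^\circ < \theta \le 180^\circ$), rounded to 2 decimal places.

|z| = sqrt((-60)^2 + (-25)^2) = 65
arg(z) = arctan(b/a) = arctan(-25/-60) (quadrant-adjusted) = -157.38°


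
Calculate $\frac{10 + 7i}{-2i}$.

Multiply numerator and denominator by conjugate (2i):
= (10 + 7i)(2i) / (0^2 + (-2)^2)
= (-14 + 20i) / 4
Divide through by 2: (-7 + 10i) / 2
= -7/2 + 5i


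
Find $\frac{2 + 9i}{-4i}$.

Multiply numerator and denominator by conjugate (4i):
= (2 + 9i)(4i) / (0^2 + (-4)^2)
= (-36 + 8i) / 16
Divide through by 4: (-9 + 2i) / 4
= -9/4 + (1/2)i


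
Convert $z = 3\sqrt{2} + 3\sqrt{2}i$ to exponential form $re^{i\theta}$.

r = |z| = sqrt((3*sqrt(2))^2 + (3*sqrt(2))^2) = sqrt(18 + 18) = sqrt(36) = 6
θ = arctan(b/a) = arctan(4.2426/4.2426) (quadrant-adjusted) = 45° = π/4
z = 6e^(i*π/4)


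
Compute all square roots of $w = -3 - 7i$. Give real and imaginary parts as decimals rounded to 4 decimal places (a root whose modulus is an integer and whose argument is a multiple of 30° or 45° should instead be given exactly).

|w| = sqrt(58) ≈ 7.615773, arg(w) ≈ 246.801409°
Root modulus = sqrt(58)^(1/2) ≈ 2.759669
Root arguments: θ_k = (arg(w) + 360°k)/2 for k = 0, 1, ..., 1
Compute each root as (root modulus)(cos θ_k + i sin θ_k) using full-precision intermediates, then round to 4 decimal places.
Roots: -1.5192 + 2.3039i, 1.5192 - 2.3039i


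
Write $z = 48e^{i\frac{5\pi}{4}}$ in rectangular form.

a = r cos θ = 48 * -sqrt(2)/2 = -24*sqrt(2)
b = r sin θ = 48 * -sqrt(2)/2 = -24*sqrt(2)
z = -24*sqrt(2) - 24*sqrt(2)i


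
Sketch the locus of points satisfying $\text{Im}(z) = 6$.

Im(z) = y where z = x + yi; the equation y = 6 is satisfied by all points with that y-coordinate
Locus: Horizontal line y = 6


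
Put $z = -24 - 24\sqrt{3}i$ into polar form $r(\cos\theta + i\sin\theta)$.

r = |z| = sqrt(a^2 + b^2) = sqrt((-24)^2 + (-24*sqrt(3))^2) = sqrt(576 + 1728) = sqrt(2304) = 48
θ = arctan(b/a) = arctan(-41.5692/-24) (quadrant-adjusted) = 240°
z = 48(cos 240° + i sin 240°)


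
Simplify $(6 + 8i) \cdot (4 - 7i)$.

(a1*a2 - b1*b2) + (a1*b2 + b1*a2)i
= (24 - (-56)) + (-42 + 32)i
= 80 - 10i


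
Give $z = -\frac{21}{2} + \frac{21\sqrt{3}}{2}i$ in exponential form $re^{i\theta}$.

r = |z| = sqrt((-21/2)^2 + (21*sqrt(3)/2)^2) = sqrt(441/4 + 1323/4) = sqrt(441) = 21
θ = arctan(b/a) = arctan(18.1865/-10.5) (quadrant-adjusted) = 120° = 2π/3
z = 21e^(i*2π/3)


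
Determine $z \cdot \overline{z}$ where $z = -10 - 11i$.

z * conjugate(z) = |z|^2 = a^2 + b^2
= (-10)^2 + (-11)^2 = 221


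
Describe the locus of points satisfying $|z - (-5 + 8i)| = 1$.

|z - z0| = r describes a circle centered at z0 with radius r
Here z0 = -5 + 8i and r = 1
Locus: Circle centered at (-5, 8) with radius 1


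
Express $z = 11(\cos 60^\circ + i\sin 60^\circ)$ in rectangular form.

a = r cos θ = 11 * 1/2 = 11/2
b = r sin θ = 11 * sqrt(3)/2 = 11*sqrt(3)/2
z = 11/2 + (11*sqrt(3)/2)i


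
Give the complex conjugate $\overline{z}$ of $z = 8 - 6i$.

If z = a + bi, then conjugate(z) = a - bi
conjugate(8 - 6i) = 8 + 6i


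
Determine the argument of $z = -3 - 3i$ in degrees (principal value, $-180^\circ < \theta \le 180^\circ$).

θ = arctan(b/a) = arctan(-3/-3) (quadrant-adjusted) = -135°


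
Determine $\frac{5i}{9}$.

Divisor is real, so divide each part by 9:
= 0 + (5/9)i


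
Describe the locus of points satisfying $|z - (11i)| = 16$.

|z - z0| = r describes a circle centered at z0 with radius r
Here z0 = 11i and r = 16
Locus: Circle centered at (0, 11) with radius 16


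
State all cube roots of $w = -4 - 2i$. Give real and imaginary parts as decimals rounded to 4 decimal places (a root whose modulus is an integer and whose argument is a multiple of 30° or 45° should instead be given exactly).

|w| = sqrt(20) ≈ 4.472136, arg(w) ≈ 206.565051°
Root modulus = sqrt(20)^(1/3) ≈ 1.647549
Root arguments: θ_k = (arg(w) + 360°k)/3 for k = 0, 1, ..., 2
Compute each root as (root modulus)(cos θ_k + i sin θ_k) using full-precision intermediates, then round to 4 decimal places.
Roots: 0.5943 + 1.5366i, -1.6279 - 0.2536i, 1.0336 - 1.2830i


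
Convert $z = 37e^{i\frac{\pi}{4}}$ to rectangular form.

a = r cos θ = 37 * sqrt(2)/2 = 37*sqrt(2)/2
b = r sin θ = 37 * sqrt(2)/2 = 37*sqrt(2)/2
z = 37*sqrt(2)/2 + (37*sqrt(2)/2)i


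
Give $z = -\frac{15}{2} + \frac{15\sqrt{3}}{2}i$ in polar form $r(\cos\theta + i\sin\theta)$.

r = |z| = sqrt(a^2 + b^2) = sqrt((-15/2)^2 + (15*sqrt(3)/2)^2) = sqrt(225/4 + 675/4) = sqrt(225) = 15
θ = arctan(b/a) = arctan(12.9904/-7.5) (quadrant-adjusted) = 120°
z = 15(cos 120° + i sin 120°)


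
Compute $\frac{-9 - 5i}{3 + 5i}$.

Multiply numerator and denominator by conjugate (3 - 5i):
= (-9 - 5i)(3 - 5i) / (3^2 + 5^2)
= (-52 + 30i) / 34
Divide through by 2: (-26 + 15i) / 17
= -26/17 + (15/17)i


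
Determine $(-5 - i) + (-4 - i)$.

(-5 + (-4)) + (-1 + (-1))i = -9 - 2i


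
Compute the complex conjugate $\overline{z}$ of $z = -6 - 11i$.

If z = a + bi, then conjugate(z) = a - bi
conjugate(-6 - 11i) = -6 + 11i


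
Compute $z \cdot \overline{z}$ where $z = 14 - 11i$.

z * conjugate(z) = |z|^2 = a^2 + b^2
= 14^2 + (-11)^2 = 317


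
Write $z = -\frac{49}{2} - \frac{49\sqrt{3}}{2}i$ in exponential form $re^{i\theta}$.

r = |z| = sqrt((-49/2)^2 + (-49*sqrt(3)/2)^2) = sqrt(2401/4 + 7203/4) = sqrt(2401) = 49
θ = arctan(b/a) = arctan(-42.4352/-24.5) (quadrant-adjusted) = 240° = 4π/3
z = 49e^(i*4π/3)


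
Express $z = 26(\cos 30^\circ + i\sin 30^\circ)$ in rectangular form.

a = r cos θ = 26 * sqrt(3)/2 = 13*sqrt(3)
b = r sin θ = 26 * 1/2 = 13
z = 13*sqrt(3) + 13i


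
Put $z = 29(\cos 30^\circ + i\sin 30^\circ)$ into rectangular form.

a = r cos θ = 29 * sqrt(3)/2 = 29*sqrt(3)/2
b = r sin θ = 29 * 1/2 = 29/2
z = 29*sqrt(3)/2 + (29/2)i


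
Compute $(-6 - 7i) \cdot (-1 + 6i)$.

(a1*a2 - b1*b2) + (a1*b2 + b1*a2)i
= (6 - (-42)) + (-36 + 7)i
= 48 - 29i


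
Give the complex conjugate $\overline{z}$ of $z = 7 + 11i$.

If z = a + bi, then conjugate(z) = a - bi
conjugate(7 + 11i) = 7 - 11i


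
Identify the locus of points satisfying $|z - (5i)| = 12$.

|z - z0| = r describes a circle centered at z0 with radius r
Here z0 = 5i and r = 12
Locus: Circle centered at (0, 5) with radius 12


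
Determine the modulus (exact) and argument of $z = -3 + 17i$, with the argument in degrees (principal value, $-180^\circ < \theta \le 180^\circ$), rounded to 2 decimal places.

|z| = sqrt((-3)^2 + 17^2) = sqrt(298)
arg(z) = arctan(b/a) = arctan(17/-3) (quadrant-adjusted) = 100.01°


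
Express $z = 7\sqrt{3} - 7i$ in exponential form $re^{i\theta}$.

r = |z| = sqrt((7*sqrt(3))^2 + (-7)^2) = sqrt(147 + 49) = sqrt(196) = 14
θ = arctan(b/a) = arctan(-7/12.1244) (quadrant-adjusted) = -30° = -π/6
z = 14e^(-i*π/6)


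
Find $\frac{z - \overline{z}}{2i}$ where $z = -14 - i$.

z - conjugate(z) = 2bi
(z - conjugate(z))/(2i) = 2bi/(2i) = b = -1


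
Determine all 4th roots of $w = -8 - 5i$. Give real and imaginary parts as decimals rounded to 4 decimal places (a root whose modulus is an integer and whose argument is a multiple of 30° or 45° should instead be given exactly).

|w| = sqrt(89) ≈ 9.433981, arg(w) ≈ 212.005383°
Root modulus = sqrt(89)^(1/4) ≈ 1.752563
Root arguments: θ_k = (arg(w) + 360°k)/4 for k = 0, 1, ..., 3
Compute each root as (root modulus)(cos θ_k + i sin θ_k) using full-precision intermediates, then round to 4 decimal places.
Roots: 1.0547 + 1.3997i, -1.3997 + 1.0547i, -1.0547 - 1.3997i, 1.3997 - 1.0547i


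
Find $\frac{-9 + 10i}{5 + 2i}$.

Multiply numerator and denominator by conjugate (5 - 2i):
= (-9 + 10i)(5 - 2i) / (5^2 + 2^2)
= (-25 + 68i) / 29
= -25/29 + (68/29)i


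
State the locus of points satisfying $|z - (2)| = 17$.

|z - z0| = r describes a circle centered at z0 with radius r
Here z0 = 2 and r = 17
Locus: Circle centered at (2, 0) with radius 17


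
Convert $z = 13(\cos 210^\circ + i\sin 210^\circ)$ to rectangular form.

a = r cos θ = 13 * -sqrt(3)/2 = -13*sqrt(3)/2
b = r sin θ = 13 * -1/2 = -13/2
z = -13*sqrt(3)/2 - (13/2)i


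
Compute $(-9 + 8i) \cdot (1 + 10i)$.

(a1*a2 - b1*b2) + (a1*b2 + b1*a2)i
= (-9 - 80) + (-90 + 8)i
= -89 - 82i


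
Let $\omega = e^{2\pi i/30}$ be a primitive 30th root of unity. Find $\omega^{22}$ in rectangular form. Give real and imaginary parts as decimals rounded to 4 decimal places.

ω^22 = e^(2πi·22/30) = e^(i·22π/15)
= cos(22π/15) + i sin(22π/15)
= -0.1045 - 0.9945i


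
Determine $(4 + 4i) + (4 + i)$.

(4 + 4) + (4 + 1)i = 8 + 5i


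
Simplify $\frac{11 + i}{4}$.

Divisor is real, so divide each part by 4:
= 11/4 + (1/4)i


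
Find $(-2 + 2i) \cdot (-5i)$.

(a1*a2 - b1*b2) + (a1*b2 + b1*a2)i
= (0 - (-10)) + (10 + 0)i
= 10 + 10i


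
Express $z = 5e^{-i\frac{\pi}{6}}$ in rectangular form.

a = r cos θ = 5 * sqrt(3)/2 = 5*sqrt(3)/2
b = r sin θ = 5 * -1/2 = -5/2
z = 5*sqrt(3)/2 - (5/2)i


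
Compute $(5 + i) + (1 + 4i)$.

(5 + 1) + (1 + 4)i = 6 + 5i


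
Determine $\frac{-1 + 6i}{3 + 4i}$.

Multiply numerator and denominator by conjugate (3 - 4i):
= (-1 + 6i)(3 - 4i) / (3^2 + 4^2)
= (21 + 22i) / 25
= 21/25 + (22/25)i


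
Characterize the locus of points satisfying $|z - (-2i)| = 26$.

|z - z0| = r describes a circle centered at z0 with radius r
Here z0 = -2i and r = 26
Locus: Circle centered at (0, -2) with radius 26


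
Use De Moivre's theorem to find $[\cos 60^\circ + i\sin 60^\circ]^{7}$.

By De Moivre: z^n = r^n(cos(nθ) + i sin(nθ))
= 1^7(cos(7*60°) + i sin(7*60°))
= 1(cos 60° + i sin 60°)
= 1/2 + (sqrt(3)/2)i


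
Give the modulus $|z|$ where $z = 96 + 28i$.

|z| = sqrt(a^2 + b^2) = sqrt(96^2 + 28^2) = sqrt(10000) = 100


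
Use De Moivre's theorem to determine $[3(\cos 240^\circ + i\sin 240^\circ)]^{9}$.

By De Moivre: z^n = r^n(cos(nθ) + i sin(nθ))
= 3^9(cos(9*240°) + i sin(9*240°))
= 19683(cos 0° + i sin 0°)
= 19683


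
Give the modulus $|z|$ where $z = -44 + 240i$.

|z| = sqrt(a^2 + b^2) = sqrt((-44)^2 + 240^2) = sqrt(59536) = 244


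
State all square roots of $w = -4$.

|w| = 4, arg(w) = 180°
Root modulus = 4^(1/2) = 2
Root arguments: θ_k = (180° + 360°k)/2 for k = 0, 1, ..., 1
Roots: 2i, -2i


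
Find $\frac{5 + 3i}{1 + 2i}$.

Multiply numerator and denominator by conjugate (1 - 2i):
= (5 + 3i)(1 - 2i) / (1^2 + 2^2)
= (11 - 7i) / 5
= 11/5 - (7/5)i


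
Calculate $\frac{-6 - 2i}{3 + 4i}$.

Multiply numerator and denominator by conjugate (3 - 4i):
= (-6 - 2i)(3 - 4i) / (3^2 + 4^2)
= (-26 + 18i) / 25
= -26/25 + (18/25)i


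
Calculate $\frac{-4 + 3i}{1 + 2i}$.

Multiply numerator and denominator by conjugate (1 - 2i):
= (-4 + 3i)(1 - 2i) / (1^2 + 2^2)
= (2 + 11i) / 5
= 2/5 + (11/5)i


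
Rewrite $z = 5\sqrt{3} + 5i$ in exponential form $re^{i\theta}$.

r = |z| = sqrt((5*sqrt(3))^2 + (5)^2) = sqrt(75 + 25) = sqrt(100) = 10
θ = arctan(b/a) = arctan(5/8.6603) (quadrant-adjusted) = 30° = π/6
z = 10e^(i*π/6)


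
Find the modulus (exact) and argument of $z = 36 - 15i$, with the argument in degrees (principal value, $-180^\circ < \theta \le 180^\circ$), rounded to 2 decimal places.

|z| = sqrt(36^2 + (-15)^2) = 39
arg(z) = arctan(b/a) = arctan(-15/36) (quadrant-adjusted) = -22.62°


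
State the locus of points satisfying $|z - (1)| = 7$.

|z - z0| = r describes a circle centered at z0 with radius r
Here z0 = 1 and r = 7
Locus: Circle centered at (1, 0) with radius 7


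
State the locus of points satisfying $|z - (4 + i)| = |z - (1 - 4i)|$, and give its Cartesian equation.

|z - z1| = |z - z2| means z is equidistant from z1 and z2,
i.e. the perpendicular bisector of the segment from (4, 1) to (1, -4) (midpoint (5/2, -3/2)).
With z = x + yi, square both sides:
(x - 4)^2 + (y - 1)^2 = (x - 1)^2 + (y - (-4))^2
The x^2 and y^2 terms cancel: -6x + (-10)y = 17 - 17 = 0
Simplify: 3x + 5y = 0
Locus: Perpendicular bisector of the segment from (4, 1) to (1, -4): the line 3x + 5y = 0


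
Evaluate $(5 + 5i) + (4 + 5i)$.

(5 + 4) + (5 + 5)i = 9 + 10i


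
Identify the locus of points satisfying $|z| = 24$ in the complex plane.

|z| = 24 means sqrt(x^2 + y^2) = 24
This is a circle of radius 24 centered at the origin


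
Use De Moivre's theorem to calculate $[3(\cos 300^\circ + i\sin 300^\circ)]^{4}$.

By De Moivre: z^n = r^n(cos(nθ) + i sin(nθ))
= 3^4(cos(4*300°) + i sin(4*300°))
= 81(cos 120° + i sin 120°)
= -81/2 + (81*sqrt(3)/2)i


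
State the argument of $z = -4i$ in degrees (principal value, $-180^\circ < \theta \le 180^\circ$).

a = 0 and b < 0, so z lies on the negative imaginary axis: θ = -90°


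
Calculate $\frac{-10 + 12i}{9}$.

Divisor is real, so divide each part by 9:
= -10/9 + (4/3)i


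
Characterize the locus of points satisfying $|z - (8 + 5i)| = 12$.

|z - z0| = r describes a circle centered at z0 with radius r
Here z0 = 8 + 5i and r = 12
Locus: Circle centered at (8, 5) with radius 12


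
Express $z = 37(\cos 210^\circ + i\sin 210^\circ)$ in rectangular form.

a = r cos θ = 37 * -sqrt(3)/2 = -37*sqrt(3)/2
b = r sin θ = 37 * -1/2 = -37/2
z = -37*sqrt(3)/2 - (37/2)i


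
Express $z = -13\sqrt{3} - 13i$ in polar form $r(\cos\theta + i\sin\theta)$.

r = |z| = sqrt(a^2 + b^2) = sqrt((-13*sqrt(3))^2 + (-13)^2) = sqrt(507 + 169) = sqrt(676) = 26
θ = arctan(b/a) = arctan(-13/-22.5167) (quadrant-adjusted) = 210°
z = 26(cos 210° + i sin 210°)


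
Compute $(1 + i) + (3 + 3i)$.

(1 + 3) + (1 + 3)i = 4 + 4i


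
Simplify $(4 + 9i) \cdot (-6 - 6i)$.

(a1*a2 - b1*b2) + (a1*b2 + b1*a2)i
= (-24 - (-54)) + (-24 + (-54))i
= 30 - 78i


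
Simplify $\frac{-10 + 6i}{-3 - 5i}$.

Multiply numerator and denominator by conjugate (-3 + 5i):
= (-10 + 6i)(-3 + 5i) / ((-3)^2 + (-5)^2)
= (-68i) / 34
= -2i


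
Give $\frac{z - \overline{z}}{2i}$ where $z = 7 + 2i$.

z - conjugate(z) = 2bi
(z - conjugate(z))/(2i) = 2bi/(2i) = b = 2


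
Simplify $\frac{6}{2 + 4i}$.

Multiply numerator and denominator by conjugate (2 - 4i):
= (6)(2 - 4i) / (2^2 + 4^2)
= (12 - 24i) / 20
Divide through by 4: (3 - 6i) / 5
= 3/5 - (6/5)i


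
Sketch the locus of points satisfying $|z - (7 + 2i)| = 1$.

|z - z0| = r describes a circle centered at z0 with radius r
Here z0 = 7 + 2i and r = 1
Locus: Circle centered at (7, 2) with radius 1


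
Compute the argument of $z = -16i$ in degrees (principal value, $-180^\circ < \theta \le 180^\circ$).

a = 0 and b < 0, so z lies on the negative imaginary axis: θ = -90°


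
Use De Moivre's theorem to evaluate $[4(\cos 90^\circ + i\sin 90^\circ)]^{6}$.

By De Moivre: z^n = r^n(cos(nθ) + i sin(nθ))
= 4^6(cos(6*90°) + i sin(6*90°))
= 4096(cos 180° + i sin 180°)
= -4096


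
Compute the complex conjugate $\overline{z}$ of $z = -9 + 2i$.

If z = a + bi, then conjugate(z) = a - bi
conjugate(-9 + 2i) = -9 - 2i


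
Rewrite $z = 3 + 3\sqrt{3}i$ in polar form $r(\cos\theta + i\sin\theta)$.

r = |z| = sqrt(a^2 + b^2) = sqrt((3)^2 + (3*sqrt(3))^2) = sqrt(9 + 27) = sqrt(36) = 6
θ = arctan(b/a) = arctan(5.1962/3) (quadrant-adjusted) = 60°
z = 6(cos 60° + i sin 60°)


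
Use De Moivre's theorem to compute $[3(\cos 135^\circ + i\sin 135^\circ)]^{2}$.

By De Moivre: z^n = r^n(cos(nθ) + i sin(nθ))
= 3^2(cos(2*135°) + i sin(2*135°))
= 9(cos 270° + i sin 270°)
= -9i


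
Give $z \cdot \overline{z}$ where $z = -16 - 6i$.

z * conjugate(z) = |z|^2 = a^2 + b^2
= (-16)^2 + (-6)^2 = 292


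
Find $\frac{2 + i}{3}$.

Divisor is real, so divide each part by 3:
= 2/3 + (1/3)i


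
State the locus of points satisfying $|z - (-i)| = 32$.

|z - z0| = r describes a circle centered at z0 with radius r
Here z0 = -i and r = 32
Locus: Circle centered at (0, -1) with radius 32


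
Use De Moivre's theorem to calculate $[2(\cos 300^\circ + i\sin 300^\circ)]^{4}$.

By De Moivre: z^n = r^n(cos(nθ) + i sin(nθ))
= 2^4(cos(4*300°) + i sin(4*300°))
= 16(cos 120° + i sin 120°)
= -8 + 8*sqrt(3)i


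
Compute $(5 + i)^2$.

(a + bi)^2 = a^2 - b^2 + 2abi
= 5^2 - 1^2 + 2*5*1i
= 24 + 10i


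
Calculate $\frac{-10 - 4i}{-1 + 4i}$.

Multiply numerator and denominator by conjugate (-1 - 4i):
= (-10 - 4i)(-1 - 4i) / ((-1)^2 + 4^2)
= (-6 + 44i) / 17
= -6/17 + (44/17)i


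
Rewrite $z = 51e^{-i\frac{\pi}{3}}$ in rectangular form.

a = r cos θ = 51 * 1/2 = 51/2
b = r sin θ = 51 * -sqrt(3)/2 = -51*sqrt(3)/2
z = 51/2 - (51*sqrt(3)/2)i


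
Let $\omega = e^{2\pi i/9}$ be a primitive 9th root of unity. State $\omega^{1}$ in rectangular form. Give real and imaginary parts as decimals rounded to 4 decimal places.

ω^1 = e^(2πi·1/9) = e^(i·2π/9)
= cos(2π/9) + i sin(2π/9)
= 0.7660 + 0.6428i


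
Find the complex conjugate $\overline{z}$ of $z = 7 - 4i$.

If z = a + bi, then conjugate(z) = a - bi
conjugate(7 - 4i) = 7 + 4i


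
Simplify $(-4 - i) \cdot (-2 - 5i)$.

(a1*a2 - b1*b2) + (a1*b2 + b1*a2)i
= (8 - 5) + (20 + 2)i
= 3 + 22i


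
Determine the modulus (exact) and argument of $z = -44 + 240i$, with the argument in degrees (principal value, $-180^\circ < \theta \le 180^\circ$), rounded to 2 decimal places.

|z| = sqrt((-44)^2 + 240^2) = 244
arg(z) = arctan(b/a) = arctan(240/-44) (quadrant-adjusted) = 100.39°


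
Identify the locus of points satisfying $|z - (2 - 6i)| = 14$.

|z - z0| = r describes a circle centered at z0 with radius r
Here z0 = 2 - 6i and r = 14
Locus: Circle centered at (2, -6) with radius 14


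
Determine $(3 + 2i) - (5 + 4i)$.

(3 - 5) + (2 - 4)i = -2 - 2i


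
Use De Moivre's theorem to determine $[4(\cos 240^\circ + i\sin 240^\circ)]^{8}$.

By De Moivre: z^n = r^n(cos(nθ) + i sin(nθ))
= 4^8(cos(8*240°) + i sin(8*240°))
= 65536(cos 120° + i sin 120°)
= -32768 + 32768*sqrt(3)i


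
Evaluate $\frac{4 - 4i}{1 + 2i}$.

Multiply numerator and denominator by conjugate (1 - 2i):
= (4 - 4i)(1 - 2i) / (1^2 + 2^2)
= (-4 - 12i) / 5
= -4/5 - (12/5)i


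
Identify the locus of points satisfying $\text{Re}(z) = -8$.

Re(z) = x where z = x + yi; the equation x = -8 is satisfied by all points with that x-coordinate
Locus: Vertical line x = -8


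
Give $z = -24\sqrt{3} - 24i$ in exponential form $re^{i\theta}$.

r = |z| = sqrt((-24*sqrt(3))^2 + (-24)^2) = sqrt(1728 + 576) = sqrt(2304) = 48
θ = arctan(b/a) = arctan(-24/-41.5692) (quadrant-adjusted) = -150° = -5π/6
z = 48e^(-i*5π/6)


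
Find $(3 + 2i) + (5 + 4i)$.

(3 + 5) + (2 + 4)i = 8 + 6i


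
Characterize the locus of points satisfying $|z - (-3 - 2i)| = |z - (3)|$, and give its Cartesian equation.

|z - z1| = |z - z2| means z is equidistant from z1 and z2,
i.e. the perpendicular bisector of the segment from (-3, -2) to (3, 0) (midpoint (0, -1)).
With z = x + yi, square both sides:
(x - (-3))^2 + (y - (-2))^2 = (x - 3)^2 + (y - 0)^2
The x^2 and y^2 terms cancel: 12x + 4y = 9 - 13 = -4
Simplify: 3x + y = -1
Locus: Perpendicular bisector of the segment from (-3, -2) to (3, 0): the line 3x + y = -1


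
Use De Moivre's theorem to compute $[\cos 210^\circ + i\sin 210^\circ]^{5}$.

By De Moivre: z^n = r^n(cos(nθ) + i sin(nθ))
= 1^5(cos(5*210°) + i sin(5*210°))
= 1(cos 330° + i sin 330°)
= sqrt(3)/2 - (1/2)i


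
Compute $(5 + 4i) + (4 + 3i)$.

(5 + 4) + (4 + 3)i = 9 + 7i


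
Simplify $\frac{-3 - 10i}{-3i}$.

Multiply numerator and denominator by conjugate (3i):
= (-3 - 10i)(3i) / (0^2 + (-3)^2)
= (30 - 9i) / 9
Divide through by 3: (10 - 3i) / 3
= 10/3 - i


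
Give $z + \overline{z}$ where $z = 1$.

z + conjugate(z) = (a + bi) + (a - bi) = 2a
= 2 * 1 = 2


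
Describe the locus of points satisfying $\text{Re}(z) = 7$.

Re(z) = x where z = x + yi; the equation x = 7 is satisfied by all points with that x-coordinate
Locus: Vertical line x = 7


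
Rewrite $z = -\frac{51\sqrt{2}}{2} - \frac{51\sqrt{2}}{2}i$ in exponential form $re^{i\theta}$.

r = |z| = sqrt((-51*sqrt(2)/2)^2 + (-51*sqrt(2)/2)^2) = sqrt(2601/2 + 2601/2) = sqrt(2601) = 51
θ = arctan(b/a) = arctan(-36.0624/-36.0624) (quadrant-adjusted) = 225° = 5π/4
z = 51e^(i*5π/4)


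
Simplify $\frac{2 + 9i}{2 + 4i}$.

Multiply numerator and denominator by conjugate (2 - 4i):
= (2 + 9i)(2 - 4i) / (2^2 + 4^2)
= (40 + 10i) / 20
Divide through by 10: (4 + i) / 2
= 2 + (1/2)i


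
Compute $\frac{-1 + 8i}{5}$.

Divisor is real, so divide each part by 5:
= -1/5 + (8/5)i


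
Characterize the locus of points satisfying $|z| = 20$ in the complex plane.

|z| = 20 means sqrt(x^2 + y^2) = 20
This is a circle of radius 20 centered at the origin


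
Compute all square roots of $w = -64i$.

|w| = 64, arg(w) = 270°
Root modulus = 64^(1/2) = 8
Root arguments: θ_k = (270° + 360°k)/2 for k = 0, 1, ..., 1
Roots: -4*sqrt(2) + 4*sqrt(2)i, 4*sqrt(2) - 4*sqrt(2)i


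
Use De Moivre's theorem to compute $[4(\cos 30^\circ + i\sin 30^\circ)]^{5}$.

By De Moivre: z^n = r^n(cos(nθ) + i sin(nθ))
= 4^5(cos(5*30°) + i sin(5*30°))
= 1024(cos 150° + i sin 150°)
= -512*sqrt(3) + 512i


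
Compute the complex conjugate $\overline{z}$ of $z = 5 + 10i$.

If z = a + bi, then conjugate(z) = a - bi
conjugate(5 + 10i) = 5 - 10i


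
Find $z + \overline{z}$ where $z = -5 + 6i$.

z + conjugate(z) = (a + bi) + (a - bi) = 2a
= 2 * (-5) = -10


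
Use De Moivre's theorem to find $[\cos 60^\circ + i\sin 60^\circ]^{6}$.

By De Moivre: z^n = r^n(cos(nθ) + i sin(nθ))
= 1^6(cos(6*60°) + i sin(6*60°))
= 1(cos 0° + i sin 0°)
= 1


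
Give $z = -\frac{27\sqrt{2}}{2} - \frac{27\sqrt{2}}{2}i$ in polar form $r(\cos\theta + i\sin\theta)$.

r = |z| = sqrt(a^2 + b^2) = sqrt((-27*sqrt(2)/2)^2 + (-27*sqrt(2)/2)^2) = sqrt(729/2 + 729/2) = sqrt(729) = 27
θ = arctan(b/a) = arctan(-19.0919/-19.0919) (quadrant-adjusted) = 225°
z = 27(cos 225° + i sin 225°)


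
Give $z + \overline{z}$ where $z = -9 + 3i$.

z + conjugate(z) = (a + bi) + (a - bi) = 2a
= 2 * (-9) = -18


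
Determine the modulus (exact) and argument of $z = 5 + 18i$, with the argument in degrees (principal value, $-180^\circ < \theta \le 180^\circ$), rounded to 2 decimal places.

|z| = sqrt(5^2 + 18^2) = sqrt(349)
arg(z) = arctan(b/a) = arctan(18/5) (quadrant-adjusted) = 74.48°


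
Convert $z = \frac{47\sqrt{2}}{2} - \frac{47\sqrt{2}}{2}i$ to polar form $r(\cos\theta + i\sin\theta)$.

r = |z| = sqrt(a^2 + b^2) = sqrt((47*sqrt(2)/2)^2 + (-47*sqrt(2)/2)^2) = sqrt(2209/2 + 2209/2) = sqrt(2209) = 47
θ = arctan(b/a) = arctan(-33.234/33.234) (quadrant-adjusted) = 315°
z = 47(cos 315° + i sin 315°)


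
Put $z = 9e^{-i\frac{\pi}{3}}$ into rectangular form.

a = r cos θ = 9 * 1/2 = 9/2
b = r sin θ = 9 * -sqrt(3)/2 = -9*sqrt(3)/2
z = 9/2 - (9*sqrt(3)/2)i
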